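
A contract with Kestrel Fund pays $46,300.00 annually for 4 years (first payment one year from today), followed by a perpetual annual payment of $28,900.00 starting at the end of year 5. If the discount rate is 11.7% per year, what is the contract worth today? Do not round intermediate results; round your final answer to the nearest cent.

PV of 4-year annuity: $46,300.00 × [1 − (1+0.117)^−4] / 0.117 = 141522.46251
Perpetuity value at year 4: $28,900.00 / 0.117 = 247008.54701
PV of perpetuity: 247008.54701 / (1+0.117)^4 = 158671.63196
Total PV = 141522.46251 + 158671.63196 = 300194.09448

$300194.09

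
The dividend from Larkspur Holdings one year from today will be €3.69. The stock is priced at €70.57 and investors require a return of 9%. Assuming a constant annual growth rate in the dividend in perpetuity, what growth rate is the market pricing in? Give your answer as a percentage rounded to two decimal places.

3.77%

P = D₁/(r−g) ⇒ g = r − D₁/P = 0.09 − €3.69/€70.57 = 0.037711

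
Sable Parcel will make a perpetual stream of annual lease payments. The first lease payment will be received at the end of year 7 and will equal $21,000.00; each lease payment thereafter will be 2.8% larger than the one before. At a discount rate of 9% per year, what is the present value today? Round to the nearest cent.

$201961.51

Value at end of year 6: C₁ / (r − g) = $21,000.00 / (0.09 − 0.028) = $338,709.6774
Discount to today: PV = $338,709.6774 / (1 + 0.09)^6 = $338,709.6774 / 1.677100 = $201,961.51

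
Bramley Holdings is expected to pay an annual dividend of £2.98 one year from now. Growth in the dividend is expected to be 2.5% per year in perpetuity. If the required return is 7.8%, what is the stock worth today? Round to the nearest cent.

£56.23

Growing perpetuity: P = D₁ / (r − g) = £2.9800 / (0.078 − 0.025) = £56.23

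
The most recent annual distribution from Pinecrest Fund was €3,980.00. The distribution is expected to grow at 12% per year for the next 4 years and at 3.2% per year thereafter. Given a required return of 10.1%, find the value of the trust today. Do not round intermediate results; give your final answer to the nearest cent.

D_1 = 4457.60000
D_2 = 4992.51200
D_3 = 5591.61344
D_4 = 6262.60705
Terminal value at year 4: TV = D_4×(1+g_2)/(r−g_2) = 6463.01048/0.069 = 93666.81853
P_0 = D_1/(1+r)^1 + D_2/(1+r)^2 + D_3/(1+r)^3 + D_4/(1+r)^4 + TV/(1+r)^4
    = 4048.68302 + 4118.55130 + 4189.62530 + 4261.92582 + 63743.58624 = 80362.37167

€80362.37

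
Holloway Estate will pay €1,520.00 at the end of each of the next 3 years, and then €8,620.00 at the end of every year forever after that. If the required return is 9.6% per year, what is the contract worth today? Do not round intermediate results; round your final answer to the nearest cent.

€72009.93

PV of 3-year annuity: €1,520.00 × [1 − (1+0.096)^−3] / 0.096 = 3806.79354
Perpetuity value at year 3: €8,620.00 / 0.096 = 89791.66667
PV of perpetuity: 89791.66667 / (1+0.096)^3 = 68203.14012
Total PV = 3806.79354 + 68203.14012 = 72009.93366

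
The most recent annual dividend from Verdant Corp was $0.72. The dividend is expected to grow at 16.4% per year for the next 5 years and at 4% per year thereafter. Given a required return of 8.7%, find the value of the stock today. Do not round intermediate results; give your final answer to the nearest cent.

D_1 = 0.83808
D_2 = 0.97553
D_3 = 1.13551
D_4 = 1.32174
D_5 = 1.53850
Terminal value at year 5: TV = D_5×(1+g_2)/(r−g_2) = 1.60004/0.047 = 34.04340
P_0 = D_1/(1+r)^1 + D_2/(1+r)^2 + D_3/(1+r)^3 + D_4/(1+r)^4 + D_5/(1+r)^5 + TV/(1+r)^5
    = 0.77100 + 0.82562 + 0.88410 + 0.94673 + 1.01379 + 22.43289 = 26.87413

$26.87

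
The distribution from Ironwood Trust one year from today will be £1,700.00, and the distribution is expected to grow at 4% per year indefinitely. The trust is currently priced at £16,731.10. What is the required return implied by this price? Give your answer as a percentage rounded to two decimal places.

14.16%

P = D₁/(r − g) ⇒ r = D₁/P + g = £1,700.0000/£16,731.10 + 0.04 = 0.101607 + 0.04 = 0.141607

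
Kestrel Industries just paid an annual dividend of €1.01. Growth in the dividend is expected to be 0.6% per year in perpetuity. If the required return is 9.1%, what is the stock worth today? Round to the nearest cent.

€11.95

D₁ = D₀ × (1 + g) = €1.01 × 1.006 = €1.0161
Growing perpetuity: P = D₁ / (r − g) = €1.0161 / (0.091 − 0.006) = €11.95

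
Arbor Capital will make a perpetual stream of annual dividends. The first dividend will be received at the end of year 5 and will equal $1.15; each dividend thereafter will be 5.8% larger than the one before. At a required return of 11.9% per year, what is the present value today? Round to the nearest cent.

$12.02

Value at end of year 4: C₁ / (r − g) = $1.15 / (0.119 − 0.058) = $18.8525
Discount to today: PV = $18.8525 / (1 + 0.119)^4 = $18.8525 / 1.567907 = $12.02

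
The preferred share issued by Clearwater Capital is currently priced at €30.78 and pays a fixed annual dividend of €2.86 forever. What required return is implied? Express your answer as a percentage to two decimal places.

P = C/r ⇒ r = C/P = €2.86/€30.78 = 0.092917

9.29%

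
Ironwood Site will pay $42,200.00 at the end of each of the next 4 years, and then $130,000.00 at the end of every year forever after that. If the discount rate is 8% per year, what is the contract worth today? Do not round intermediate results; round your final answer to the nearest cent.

$1334195.26

PV of 4-year annuity: $42,200.00 × [1 − (1+0.08)^−4] / 0.08 = 139771.75265
Perpetuity value at year 4: $130,000.00 / 0.08 = 1625000.00000
PV of perpetuity: 1625000.00000 / (1+0.08)^4 = 1194423.51079
Total PV = 139771.75265 + 1194423.51079 = 1334195.26344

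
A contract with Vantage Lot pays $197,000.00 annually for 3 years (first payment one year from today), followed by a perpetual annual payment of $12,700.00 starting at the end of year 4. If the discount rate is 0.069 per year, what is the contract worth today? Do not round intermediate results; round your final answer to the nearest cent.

$668604.45

PV of 3-year annuity: $197,000.00 × [1 − (1+0.069)^−3] / 0.069 = 517936.27707
Perpetuity value at year 3: $12,700.00 / 0.069 = 184057.97101
PV of perpetuity: 184057.97101 / (1+0.069)^3 = 150668.17041
Total PV = 517936.27707 + 150668.17041 = 668604.44748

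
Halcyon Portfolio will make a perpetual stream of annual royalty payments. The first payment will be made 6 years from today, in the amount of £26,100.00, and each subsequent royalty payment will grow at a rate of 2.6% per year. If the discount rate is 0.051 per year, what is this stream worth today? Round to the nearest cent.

£814117.18

Value at end of year 5: C₁ / (r − g) = £26,100.00 / (0.051 − 0.026) = £1,044,000.0000
Discount to today: PV = £1,044,000.0000 / (1 + 0.051)^5 = £1,044,000.0000 / 1.282371 = £814,117.18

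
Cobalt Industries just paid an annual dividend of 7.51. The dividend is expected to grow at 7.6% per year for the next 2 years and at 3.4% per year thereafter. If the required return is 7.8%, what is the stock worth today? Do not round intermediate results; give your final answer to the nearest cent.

190.81

D_1 = 8.08076
D_2 = 8.69490
Terminal value at year 2: TV = D_2×(1+g_2)/(r−g_2) = 8.99052/0.044 = 204.33010
P_0 = D_1/(1+r)^1 + D_2/(1+r)^2 + TV/(1+r)^2
    = 7.49607 + 7.48216 + 175.83075 = 190.80897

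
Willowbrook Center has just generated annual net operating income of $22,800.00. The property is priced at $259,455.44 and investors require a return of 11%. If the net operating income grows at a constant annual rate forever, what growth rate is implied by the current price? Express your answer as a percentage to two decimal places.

2.03%

P = D₀(1+g)/(r−g) ⇒ P(r−g) = D₀(1+g) ⇒ g(P+D₀) = P·r − D₀
g = (P·r − D₀)/(P + D₀) = ($259,455.44×0.11 − $22,800.00) / ($259,455.44 + $22,800.00) = 0.020337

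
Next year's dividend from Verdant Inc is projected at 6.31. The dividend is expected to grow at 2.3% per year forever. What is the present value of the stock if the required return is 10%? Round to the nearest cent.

81.95

Growing perpetuity: P = D₁ / (r − g) = 6.3100 / (0.1 − 0.023) = 81.95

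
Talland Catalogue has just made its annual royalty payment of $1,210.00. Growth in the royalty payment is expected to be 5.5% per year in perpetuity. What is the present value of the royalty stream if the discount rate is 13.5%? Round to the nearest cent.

D₁ = D₀ × (1 + g) = $1,210.00 × 1.055 = $1,276.5500
Growing perpetuity: P = D₁ / (r − g) = $1,276.5500 / (0.135 − 0.055) = $15,956.88

$15956.88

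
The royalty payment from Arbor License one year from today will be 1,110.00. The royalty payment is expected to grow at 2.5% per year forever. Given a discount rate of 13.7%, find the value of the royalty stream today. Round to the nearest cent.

Growing perpetuity: P = D₁ / (r − g) = 1,110.0000 / (0.137 − 0.025) = 9,910.71

9910.71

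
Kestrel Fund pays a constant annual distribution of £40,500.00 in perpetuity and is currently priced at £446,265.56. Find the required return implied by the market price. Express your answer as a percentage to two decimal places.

P = C/r ⇒ r = C/P = £40,500.00/£446,265.56 = 0.090753

9.08%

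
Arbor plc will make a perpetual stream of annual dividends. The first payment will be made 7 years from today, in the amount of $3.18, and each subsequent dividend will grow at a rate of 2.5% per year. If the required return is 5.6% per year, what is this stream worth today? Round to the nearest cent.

$73.97

Value at end of year 6: C₁ / (r − g) = $3.18 / (0.056 − 0.025) = $102.5806
Discount to today: PV = $102.5806 / (1 + 0.056)^6 = $102.5806 / 1.386703 = $73.97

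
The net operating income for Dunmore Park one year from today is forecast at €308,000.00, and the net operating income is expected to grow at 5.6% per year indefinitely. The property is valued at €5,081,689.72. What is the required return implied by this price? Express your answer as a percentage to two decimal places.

P = D₁/(r − g) ⇒ r = D₁/P + g = €308,000.0000/€5,081,689.72 + 0.056 = 0.060610 + 0.056 = 0.116610

11.66%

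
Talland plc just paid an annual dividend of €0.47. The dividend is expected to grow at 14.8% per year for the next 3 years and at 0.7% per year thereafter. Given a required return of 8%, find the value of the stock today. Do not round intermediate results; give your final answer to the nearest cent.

€9.38

D_1 = 0.53956
D_2 = 0.61941
D_3 = 0.71109
Terminal value at year 3: TV = D_3×(1+g_2)/(r−g_2) = 0.71607/0.073 = 9.80912
P_0 = D_1/(1+r)^1 + D_2/(1+r)^2 + D_3/(1+r)^3 + TV/(1+r)^3
    = 0.49959 + 0.53105 + 0.56448 + 7.78680 = 9.38192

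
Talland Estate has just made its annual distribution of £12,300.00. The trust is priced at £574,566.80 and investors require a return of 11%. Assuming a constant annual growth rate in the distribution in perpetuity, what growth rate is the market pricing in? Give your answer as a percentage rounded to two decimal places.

8.67%

P = D₀(1+g)/(r−g) ⇒ P(r−g) = D₀(1+g) ⇒ g(P+D₀) = P·r − D₀
g = (P·r − D₀)/(P + D₀) = (£574,566.80×0.11 − £12,300.00) / (£574,566.80 + £12,300.00) = 0.086736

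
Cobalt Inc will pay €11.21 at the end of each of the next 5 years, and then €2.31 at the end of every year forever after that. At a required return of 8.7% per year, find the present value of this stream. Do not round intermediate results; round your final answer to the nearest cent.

€61.44

PV of 5-year annuity: €11.21 × [1 − (1+0.087)^−5] / 0.087 = 43.94452
Perpetuity value at year 5: €2.31 / 0.087 = 26.55172
PV of perpetuity: 26.55172 / (1+0.087)^5 = 17.49625
Total PV = 43.94452 + 17.49625 = 61.44078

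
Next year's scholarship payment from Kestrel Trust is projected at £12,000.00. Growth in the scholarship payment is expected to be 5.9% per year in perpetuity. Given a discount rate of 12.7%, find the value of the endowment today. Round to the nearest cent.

£176470.59

Growing perpetuity: P = D₁ / (r − g) = £12,000.0000 / (0.127 − 0.059) = £176,470.59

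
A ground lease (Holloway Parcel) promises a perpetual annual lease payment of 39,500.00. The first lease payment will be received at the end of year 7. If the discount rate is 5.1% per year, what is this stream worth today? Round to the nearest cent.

574659.54

Value at end of year 6: C / r = 39,500.00 / 0.051 = 774,509.8039
Discount to today: PV = 774,509.8039 / (1 + 0.051)^6 = 774,509.8039 / 1.347772 = 574,659.54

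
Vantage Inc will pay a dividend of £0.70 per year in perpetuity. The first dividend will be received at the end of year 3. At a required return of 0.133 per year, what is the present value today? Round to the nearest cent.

Value at end of year 2: C / r = £0.70 / 0.133 = £5.2632
Discount to today: PV = £5.2632 / (1 + 0.133)^2 = £5.2632 / 1.283689 = £4.10

£4.10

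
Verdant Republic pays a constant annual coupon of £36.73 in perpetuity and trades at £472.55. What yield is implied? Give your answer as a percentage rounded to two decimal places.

7.77%

P = C/r ⇒ r = C/P = £36.73/£472.55 = 0.077727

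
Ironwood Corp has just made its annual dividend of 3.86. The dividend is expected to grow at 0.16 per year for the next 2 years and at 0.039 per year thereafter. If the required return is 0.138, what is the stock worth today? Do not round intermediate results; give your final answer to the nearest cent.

D_1 = 4.47760
D_2 = 5.19402
Terminal value at year 2: TV = D_2×(1+g_2)/(r−g_2) = 5.39658/0.099 = 54.51094
P_0 = D_1/(1+r)^1 + D_2/(1+r)^2 + TV/(1+r)^2
    = 3.93462 + 4.01069 + 42.09196 = 50.03727

50.04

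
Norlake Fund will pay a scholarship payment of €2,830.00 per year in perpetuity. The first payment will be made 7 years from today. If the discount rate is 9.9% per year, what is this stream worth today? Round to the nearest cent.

€16224.27

Value at end of year 6: C / r = €2,830.00 / 0.099 = €28,585.8586
Discount to today: PV = €28,585.8586 / (1 + 0.099)^6 = €28,585.8586 / 1.761920 = €16,224.27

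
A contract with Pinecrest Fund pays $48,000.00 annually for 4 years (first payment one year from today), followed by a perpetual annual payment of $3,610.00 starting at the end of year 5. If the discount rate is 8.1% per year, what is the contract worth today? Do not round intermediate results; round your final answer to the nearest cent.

$191266.54

PV of 4-year annuity: $48,000.00 × [1 − (1+0.081)^−4] / 0.081 = 158628.85330
Perpetuity value at year 4: $3,610.00 / 0.081 = 44567.90123
PV of perpetuity: 44567.90123 / (1+0.081)^4 = 32637.68956
Total PV = 158628.85330 + 32637.68956 = 191266.54286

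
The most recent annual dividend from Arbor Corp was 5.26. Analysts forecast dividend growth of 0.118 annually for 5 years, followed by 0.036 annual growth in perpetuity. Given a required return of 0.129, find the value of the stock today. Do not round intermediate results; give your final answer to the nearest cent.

81.34

D_1 = 5.88068
D_2 = 6.57460
D_3 = 7.35040
D_4 = 8.21775
D_5 = 9.18745
Terminal value at year 5: TV = D_5×(1+g_2)/(r−g_2) = 9.51819/0.093 = 102.34616
P_0 = D_1/(1+r)^1 + D_2/(1+r)^2 + D_3/(1+r)^3 + D_4/(1+r)^4 + D_5/(1+r)^5 + TV/(1+r)^5
    = 5.20875 + 5.15800 + 5.10775 + 5.05798 + 5.00870 + 55.79584 = 81.33703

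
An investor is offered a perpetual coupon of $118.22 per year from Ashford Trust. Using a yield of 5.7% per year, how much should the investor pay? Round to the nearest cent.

Level perpetuity: PV = C / r = $118.22 / 0.057 = $2,074.04

$2074.04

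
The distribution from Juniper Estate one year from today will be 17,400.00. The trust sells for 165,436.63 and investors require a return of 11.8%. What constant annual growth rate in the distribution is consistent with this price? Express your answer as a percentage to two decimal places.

1.28%

P = D₁/(r−g) ⇒ g = r − D₁/P = 0.118 − 17,400.00/165,436.63 = 0.012824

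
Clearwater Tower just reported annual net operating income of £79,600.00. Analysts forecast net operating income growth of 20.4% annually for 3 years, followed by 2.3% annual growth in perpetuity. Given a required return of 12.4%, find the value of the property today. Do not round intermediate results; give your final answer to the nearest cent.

£1265375.66

D_1 = 95838.40000
D_2 = 115389.43360
D_3 = 138928.87805
Terminal value at year 3: TV = D_3×(1+g_2)/(r−g_2) = 142124.24225/0.101 = 1407170.71534
P_0 = D_1/(1+r)^1 + D_2/(1+r)^2 + D_3/(1+r)^3 + TV/(1+r)^3
    = 85265.48043 + 91334.19790 + 97834.85255 + 990941.13028 = 1265375.66115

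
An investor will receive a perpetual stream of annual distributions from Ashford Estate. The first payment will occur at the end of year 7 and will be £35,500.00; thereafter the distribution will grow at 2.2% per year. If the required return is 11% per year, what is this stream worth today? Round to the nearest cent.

£215678.97

Value at end of year 6: C₁ / (r − g) = £35,500.00 / (0.11 − 0.022) = £403,409.0909
Discount to today: PV = £403,409.0909 / (1 + 0.11)^6 = £403,409.0909 / 1.870415 = £215,678.97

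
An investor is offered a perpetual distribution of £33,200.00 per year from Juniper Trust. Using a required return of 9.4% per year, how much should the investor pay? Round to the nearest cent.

Level perpetuity: PV = C / r = £33,200.00 / 0.094 = £353,191.49

£353191.49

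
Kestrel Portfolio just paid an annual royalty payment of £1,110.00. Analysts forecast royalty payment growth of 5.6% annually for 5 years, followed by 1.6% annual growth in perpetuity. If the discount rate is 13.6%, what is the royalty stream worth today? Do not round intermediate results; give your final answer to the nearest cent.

D_1 = 1172.16000
D_2 = 1237.80096
D_3 = 1307.11781
D_4 = 1380.31641
D_5 = 1457.61413
Terminal value at year 5: TV = D_5×(1+g_2)/(r−g_2) = 1480.93596/0.12 = 12341.13297
P_0 = D_1/(1+r)^1 + D_2/(1+r)^2 + D_3/(1+r)^3 + D_4/(1+r)^4 + D_5/(1+r)^5 + TV/(1+r)^5
    = 1031.83099 + 959.16683 + 891.61987 + 828.82974 + 770.46145 + 6523.24026 = 11005.14914

£11005.15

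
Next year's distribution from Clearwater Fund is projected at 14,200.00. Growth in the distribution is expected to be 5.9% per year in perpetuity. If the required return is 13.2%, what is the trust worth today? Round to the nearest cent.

Growing perpetuity: P = D₁ / (r − g) = 14,200.0000 / (0.132 − 0.059) = 194,520.55

194520.55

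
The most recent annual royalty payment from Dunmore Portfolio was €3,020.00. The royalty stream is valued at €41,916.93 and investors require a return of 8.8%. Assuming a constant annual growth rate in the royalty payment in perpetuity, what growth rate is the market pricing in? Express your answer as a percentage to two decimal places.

P = D₀(1+g)/(r−g) ⇒ P(r−g) = D₀(1+g) ⇒ g(P+D₀) = P·r − D₀
g = (P·r − D₀)/(P + D₀) = (€41,916.93×0.088 − €3,020.00) / (€41,916.93 + €3,020.00) = 0.014881

1.49%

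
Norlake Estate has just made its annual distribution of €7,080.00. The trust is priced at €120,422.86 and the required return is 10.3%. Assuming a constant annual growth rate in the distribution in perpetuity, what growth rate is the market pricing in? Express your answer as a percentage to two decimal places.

P = D₀(1+g)/(r−g) ⇒ P(r−g) = D₀(1+g) ⇒ g(P+D₀) = P·r − D₀
g = (P·r − D₀)/(P + D₀) = (€120,422.86×0.103 − €7,080.00) / (€120,422.86 + €7,080.00) = 0.041752

4.18%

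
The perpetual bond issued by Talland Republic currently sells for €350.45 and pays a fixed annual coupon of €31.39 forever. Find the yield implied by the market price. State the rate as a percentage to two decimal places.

8.96%

P = C/r ⇒ r = C/P = €31.39/€350.45 = 0.089571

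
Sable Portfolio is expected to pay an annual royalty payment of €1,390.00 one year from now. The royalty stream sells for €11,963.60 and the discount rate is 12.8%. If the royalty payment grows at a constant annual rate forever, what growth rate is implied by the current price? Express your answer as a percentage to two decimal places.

P = D₁/(r−g) ⇒ g = r − D₁/P = 0.128 − €1,390.00/€11,963.60 = 0.011814

1.18%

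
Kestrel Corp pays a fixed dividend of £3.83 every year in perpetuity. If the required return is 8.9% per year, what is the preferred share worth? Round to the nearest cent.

Level perpetuity: PV = C / r = £3.83 / 0.089 = £43.03

£43.03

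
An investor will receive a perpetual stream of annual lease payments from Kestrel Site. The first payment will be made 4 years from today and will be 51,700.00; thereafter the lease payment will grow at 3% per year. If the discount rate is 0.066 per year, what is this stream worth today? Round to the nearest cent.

Value at end of year 3: C₁ / (r − g) = 51,700.00 / (0.066 − 0.03) = 1,436,111.1111
Discount to today: PV = 1,436,111.1111 / (1 + 0.066)^3 = 1,436,111.1111 / 1.211355 = 1,185,540.59

1185540.59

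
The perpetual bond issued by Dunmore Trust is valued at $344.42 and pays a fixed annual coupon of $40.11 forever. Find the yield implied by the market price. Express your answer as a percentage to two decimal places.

11.65%

P = C/r ⇒ r = C/P = $40.11/$344.42 = 0.116457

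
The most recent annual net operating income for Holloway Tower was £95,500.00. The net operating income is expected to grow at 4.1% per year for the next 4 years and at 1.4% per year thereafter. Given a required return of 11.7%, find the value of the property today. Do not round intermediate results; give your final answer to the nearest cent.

£1030536.87

D_1 = 99415.50000
D_2 = 103491.53550
D_3 = 107734.68846
D_4 = 112151.81068
Terminal value at year 4: TV = D_4×(1+g_2)/(r−g_2) = 113721.93603/0.103 = 1104096.46633
P_0 = D_1/(1+r)^1 + D_2/(1+r)^2 + D_3/(1+r)^3 + D_4/(1+r)^4 + TV/(1+r)^4
    = 89002.23814 + 82946.58004 + 77302.94523 + 72043.29989 + 709241.80672 = 1030536.87002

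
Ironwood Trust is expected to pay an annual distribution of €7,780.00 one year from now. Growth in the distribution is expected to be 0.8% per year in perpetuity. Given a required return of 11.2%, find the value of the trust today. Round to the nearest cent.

Growing perpetuity: P = D₁ / (r − g) = €7,780.0000 / (0.112 − 0.008) = €74,807.69

€74807.69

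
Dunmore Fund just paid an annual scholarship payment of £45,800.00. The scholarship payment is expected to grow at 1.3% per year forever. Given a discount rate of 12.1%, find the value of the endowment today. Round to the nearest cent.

£429587.04

D₁ = D₀ × (1 + g) = £45,800.00 × 1.013 = £46,395.4000
Growing perpetuity: P = D₁ / (r − g) = £46,395.4000 / (0.121 − 0.013) = £429,587.04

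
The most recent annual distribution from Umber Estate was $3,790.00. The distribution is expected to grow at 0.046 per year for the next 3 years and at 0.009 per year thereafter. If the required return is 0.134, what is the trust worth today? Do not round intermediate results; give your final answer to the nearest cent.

D_1 = 3964.34000
D_2 = 4146.69964
D_3 = 4337.44782
Terminal value at year 3: TV = D_3×(1+g_2)/(r−g_2) = 4376.48485/0.125 = 35011.87883
P_0 = D_1/(1+r)^1 + D_2/(1+r)^2 + D_3/(1+r)^3 + TV/(1+r)^3
    = 3495.89065 + 3224.60461 + 2974.37074 + 24009.12060 = 33703.98660

$33703.99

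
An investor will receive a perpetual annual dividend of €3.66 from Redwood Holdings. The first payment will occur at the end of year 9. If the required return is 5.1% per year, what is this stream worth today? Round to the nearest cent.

€48.20

Value at end of year 8: C / r = €3.66 / 0.051 = €71.7647
Discount to today: PV = €71.7647 / (1 + 0.051)^8 = €71.7647 / 1.488750 = €48.20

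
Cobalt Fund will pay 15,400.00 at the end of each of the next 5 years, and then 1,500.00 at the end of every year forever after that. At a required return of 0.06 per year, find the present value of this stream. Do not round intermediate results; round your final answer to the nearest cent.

PV of 5-year annuity: 15,400.00 × [1 − (1+0.06)^−5] / 0.06 = 64870.40230
Perpetuity value at year 5: 1,500.00 / 0.06 = 25000.00000
PV of perpetuity: 25000.00000 / (1+0.06)^5 = 18681.45432
Total PV = 64870.40230 + 18681.45432 = 83551.85662

83551.86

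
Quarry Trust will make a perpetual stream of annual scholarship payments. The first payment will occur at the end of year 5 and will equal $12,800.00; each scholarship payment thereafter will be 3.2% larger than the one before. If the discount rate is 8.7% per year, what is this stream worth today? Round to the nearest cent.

Value at end of year 4: C₁ / (r − g) = $12,800.00 / (0.087 − 0.032) = $232,727.2727
Discount to today: PV = $232,727.2727 / (1 + 0.087)^4 = $232,727.2727 / 1.396105 = $166,697.51

$166697.51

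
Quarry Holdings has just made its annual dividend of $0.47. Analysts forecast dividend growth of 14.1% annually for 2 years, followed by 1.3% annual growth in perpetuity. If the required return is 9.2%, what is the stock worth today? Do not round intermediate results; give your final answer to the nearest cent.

D_1 = 0.53627
D_2 = 0.61188
Terminal value at year 2: TV = D_2×(1+g_2)/(r−g_2) = 0.61984/0.079 = 7.84606
P_0 = D_1/(1+r)^1 + D_2/(1+r)^2 + TV/(1+r)^2
    = 0.49109 + 0.51313 + 6.57970 = 7.58392

$7.58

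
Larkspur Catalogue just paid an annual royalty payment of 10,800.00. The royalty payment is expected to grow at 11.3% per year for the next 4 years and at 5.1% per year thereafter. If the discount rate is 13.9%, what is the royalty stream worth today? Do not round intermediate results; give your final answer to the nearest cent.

D_1 = 12020.40000
D_2 = 13378.70520
D_3 = 14890.49889
D_4 = 16573.12526
Terminal value at year 4: TV = D_4×(1+g_2)/(r−g_2) = 17418.35465/0.088 = 197935.84830
P_0 = D_1/(1+r)^1 + D_2/(1+r)^2 + D_3/(1+r)^3 + D_4/(1+r)^4 + TV/(1+r)^4
    = 10553.46795 + 10312.56351 + 10077.15819 + 9847.12649 + 117606.02202 = 158396.33816

158396.34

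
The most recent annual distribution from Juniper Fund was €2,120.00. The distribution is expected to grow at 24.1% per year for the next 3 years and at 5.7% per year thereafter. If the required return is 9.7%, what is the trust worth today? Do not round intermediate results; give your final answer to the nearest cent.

D_1 = 2630.92000
D_2 = 3264.97172
D_3 = 4051.82990
Terminal value at year 3: TV = D_3×(1+g_2)/(r−g_2) = 4282.78421/0.04 = 107069.60523
P_0 = D_1/(1+r)^1 + D_2/(1+r)^2 + D_3/(1+r)^3 + TV/(1+r)^3
    = 2398.28624 + 2713.10230 + 3069.24334 + 81104.75537 = 89285.38724

€89285.39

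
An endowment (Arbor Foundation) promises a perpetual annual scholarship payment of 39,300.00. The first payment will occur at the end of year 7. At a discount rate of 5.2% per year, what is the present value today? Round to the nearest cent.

Value at end of year 6: C / r = 39,300.00 / 0.052 = 755,769.2308
Discount to today: PV = 755,769.2308 / (1 + 0.052)^6 = 755,769.2308 / 1.355484 = 557,564.05

557564.05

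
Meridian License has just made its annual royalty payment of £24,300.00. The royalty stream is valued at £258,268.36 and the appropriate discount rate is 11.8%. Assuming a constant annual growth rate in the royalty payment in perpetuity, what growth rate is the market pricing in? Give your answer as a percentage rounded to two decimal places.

2.19%

P = D₀(1+g)/(r−g) ⇒ P(r−g) = D₀(1+g) ⇒ g(P+D₀) = P·r − D₀
g = (P·r − D₀)/(P + D₀) = (£258,268.36×0.118 − £24,300.00) / (£258,268.36 + £24,300.00) = 0.021855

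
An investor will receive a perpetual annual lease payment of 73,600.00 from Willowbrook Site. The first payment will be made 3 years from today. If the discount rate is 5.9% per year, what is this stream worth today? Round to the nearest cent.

Value at end of year 2: C / r = 73,600.00 / 0.059 = 1,247,457.6271
Discount to today: PV = 1,247,457.6271 / (1 + 0.059)^2 = 1,247,457.6271 / 1.121481 = 1,112,330.59

1112330.59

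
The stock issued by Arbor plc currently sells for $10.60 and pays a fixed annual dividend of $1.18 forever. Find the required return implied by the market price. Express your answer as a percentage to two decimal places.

11.13%

P = C/r ⇒ r = C/P = $1.18/$10.60 = 0.111321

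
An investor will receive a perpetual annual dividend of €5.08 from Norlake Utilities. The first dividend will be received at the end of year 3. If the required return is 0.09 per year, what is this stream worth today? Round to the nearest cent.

Value at end of year 2: C / r = €5.08 / 0.09 = €56.4444
Discount to today: PV = €56.4444 / (1 + 0.09)^2 = €56.4444 / 1.188100 = €47.51

€47.51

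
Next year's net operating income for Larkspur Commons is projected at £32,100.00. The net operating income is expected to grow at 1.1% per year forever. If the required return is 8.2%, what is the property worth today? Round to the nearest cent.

Growing perpetuity: P = D₁ / (r − g) = £32,100.0000 / (0.082 − 0.011) = £452,112.68

£452112.68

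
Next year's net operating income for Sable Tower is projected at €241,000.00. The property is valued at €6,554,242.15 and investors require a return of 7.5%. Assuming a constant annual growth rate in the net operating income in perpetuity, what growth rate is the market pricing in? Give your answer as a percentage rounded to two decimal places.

3.82%

P = D₁/(r−g) ⇒ g = r − D₁/P = 0.075 − €241,000.00/€6,554,242.15 = 0.038230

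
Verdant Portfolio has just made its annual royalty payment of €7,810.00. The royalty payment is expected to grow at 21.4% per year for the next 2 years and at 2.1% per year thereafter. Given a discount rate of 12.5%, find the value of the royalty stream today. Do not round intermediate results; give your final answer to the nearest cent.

D_1 = 9481.34000
D_2 = 11510.34676
Terminal value at year 2: TV = D_2×(1+g_2)/(r−g_2) = 11752.06404/0.104 = 113000.61579
P_0 = D_1/(1+r)^1 + D_2/(1+r)^2 + TV/(1+r)^2
    = 8427.85778 + 9094.59497 + 89284.43717 = 106806.88991

€106806.89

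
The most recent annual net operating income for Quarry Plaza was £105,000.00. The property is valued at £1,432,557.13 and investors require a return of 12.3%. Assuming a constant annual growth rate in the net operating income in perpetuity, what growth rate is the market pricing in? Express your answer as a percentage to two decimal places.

4.63%

P = D₀(1+g)/(r−g) ⇒ P(r−g) = D₀(1+g) ⇒ g(P+D₀) = P·r − D₀
g = (P·r − D₀)/(P + D₀) = (£1,432,557.13×0.123 − £105,000.00) / (£1,432,557.13 + £105,000.00) = 0.046310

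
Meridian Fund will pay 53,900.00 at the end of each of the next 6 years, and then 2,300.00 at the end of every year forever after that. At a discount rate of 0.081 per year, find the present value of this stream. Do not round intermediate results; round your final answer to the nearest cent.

266213.73

PV of 6-year annuity: 53,900.00 × [1 − (1+0.081)^−6] / 0.081 = 248419.10965
Perpetuity value at year 6: 2,300.00 / 0.081 = 28395.06173
PV of perpetuity: 28395.06173 / (1+0.081)^6 = 17794.61735
Total PV = 248419.10965 + 17794.61735 = 266213.72699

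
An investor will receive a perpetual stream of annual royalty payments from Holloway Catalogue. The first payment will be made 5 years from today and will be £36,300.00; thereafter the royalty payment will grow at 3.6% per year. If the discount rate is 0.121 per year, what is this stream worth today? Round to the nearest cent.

Value at end of year 4: C₁ / (r − g) = £36,300.00 / (0.121 − 0.036) = £427,058.8235
Discount to today: PV = £427,058.8235 / (1 + 0.121)^4 = £427,058.8235 / 1.579147 = £270,436.46

£270436.46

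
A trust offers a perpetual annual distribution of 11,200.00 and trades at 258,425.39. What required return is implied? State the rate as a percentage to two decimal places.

4.33%

P = C/r ⇒ r = C/P = 11,200.00/258,425.39 = 0.043339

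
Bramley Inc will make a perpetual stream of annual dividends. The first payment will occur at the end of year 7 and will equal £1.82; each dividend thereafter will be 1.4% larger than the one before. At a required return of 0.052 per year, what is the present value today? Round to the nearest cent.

Value at end of year 6: C₁ / (r − g) = £1.82 / (0.052 − 0.014) = £47.8947
Discount to today: PV = £47.8947 / (1 + 0.052)^6 = £47.8947 / 1.355484 = £35.33

£35.33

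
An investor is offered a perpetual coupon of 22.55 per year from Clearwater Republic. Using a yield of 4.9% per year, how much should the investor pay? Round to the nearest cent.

460.20

Level perpetuity: PV = C / r = 22.55 / 0.049 = 460.20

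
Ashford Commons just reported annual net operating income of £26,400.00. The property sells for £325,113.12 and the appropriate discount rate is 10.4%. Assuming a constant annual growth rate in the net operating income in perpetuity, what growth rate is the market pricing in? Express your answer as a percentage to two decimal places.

P = D₀(1+g)/(r−g) ⇒ P(r−g) = D₀(1+g) ⇒ g(P+D₀) = P·r − D₀
g = (P·r − D₀)/(P + D₀) = (£325,113.12×0.104 − £26,400.00) / (£325,113.12 + £26,400.00) = 0.021085

2.11%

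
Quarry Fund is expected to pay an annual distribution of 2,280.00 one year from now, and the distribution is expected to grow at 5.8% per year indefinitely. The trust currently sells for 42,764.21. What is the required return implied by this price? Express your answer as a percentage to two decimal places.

P = D₁/(r − g) ⇒ r = D₁/P + g = 2,280.0000/42,764.21 + 0.058 = 0.053316 + 0.058 = 0.111316

11.13%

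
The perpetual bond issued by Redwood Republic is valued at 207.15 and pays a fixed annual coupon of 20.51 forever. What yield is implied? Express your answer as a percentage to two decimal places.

P = C/r ⇒ r = C/P = 20.51/207.15 = 0.099010

9.90%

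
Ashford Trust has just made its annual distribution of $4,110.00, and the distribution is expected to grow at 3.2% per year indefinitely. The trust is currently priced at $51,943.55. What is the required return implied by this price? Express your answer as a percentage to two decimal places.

11.37%

D₁ = $4,110.00 × 1.032 = $4,241.5200
P = D₁/(r − g) ⇒ r = D₁/P + g = $4,241.5200/$51,943.55 + 0.032 = 0.081656 + 0.032 = 0.113656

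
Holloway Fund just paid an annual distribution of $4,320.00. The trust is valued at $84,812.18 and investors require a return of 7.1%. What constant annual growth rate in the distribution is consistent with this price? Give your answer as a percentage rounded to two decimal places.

P = D₀(1+g)/(r−g) ⇒ P(r−g) = D₀(1+g) ⇒ g(P+D₀) = P·r − D₀
g = (P·r − D₀)/(P + D₀) = ($84,812.18×0.071 − $4,320.00) / ($84,812.18 + $4,320.00) = 0.019091

1.91%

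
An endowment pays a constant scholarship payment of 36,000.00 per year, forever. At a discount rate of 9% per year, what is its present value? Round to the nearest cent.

Level perpetuity: PV = C / r = 36,000.00 / 0.09 = 400,000.00

400000.00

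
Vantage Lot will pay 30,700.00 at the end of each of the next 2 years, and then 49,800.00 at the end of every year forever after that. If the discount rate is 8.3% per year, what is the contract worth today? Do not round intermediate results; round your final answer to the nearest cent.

PV of 2-year annuity: 30,700.00 × [1 − (1+0.083)^−2] / 0.083 = 54521.86865
Perpetuity value at year 2: 49,800.00 / 0.083 = 600000.00000
PV of perpetuity: 600000.00000 / (1+0.083)^2 = 511557.35965
Total PV = 54521.86865 + 511557.35965 = 566079.22830

566079.23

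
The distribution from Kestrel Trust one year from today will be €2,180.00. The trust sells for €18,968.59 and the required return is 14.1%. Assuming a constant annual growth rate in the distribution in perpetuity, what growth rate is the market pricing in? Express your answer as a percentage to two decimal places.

2.61%

P = D₁/(r−g) ⇒ g = r − D₁/P = 0.141 − €2,180.00/€18,968.59 = 0.026073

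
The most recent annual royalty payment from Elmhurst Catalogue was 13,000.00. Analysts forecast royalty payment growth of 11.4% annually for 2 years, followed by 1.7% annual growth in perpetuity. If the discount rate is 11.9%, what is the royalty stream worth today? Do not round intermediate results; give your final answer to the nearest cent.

154287.90

D_1 = 14482.00000
D_2 = 16132.94800
Terminal value at year 2: TV = D_2×(1+g_2)/(r−g_2) = 16407.20812/0.102 = 160854.98153
P_0 = D_1/(1+r)^1 + D_2/(1+r)^2 + TV/(1+r)^2
    = 12941.91242 + 12884.08439 + 128461.90029 = 154287.89711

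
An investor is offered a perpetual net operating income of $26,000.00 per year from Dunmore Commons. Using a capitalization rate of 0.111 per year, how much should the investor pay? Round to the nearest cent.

Level perpetuity: PV = C / r = $26,000.00 / 0.111 = $234,234.23

$234234.23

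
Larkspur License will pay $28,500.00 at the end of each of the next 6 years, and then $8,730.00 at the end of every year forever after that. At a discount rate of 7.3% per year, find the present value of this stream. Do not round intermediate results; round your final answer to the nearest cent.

PV of 6-year annuity: $28,500.00 × [1 − (1+0.073)^−6] / 0.073 = 134597.33615
Perpetuity value at year 6: $8,730.00 / 0.073 = 119589.04110
PV of perpetuity: 119589.04110 / (1+0.073)^6 = 78359.75181
Total PV = 134597.33615 + 78359.75181 = 212957.08796

$212957.09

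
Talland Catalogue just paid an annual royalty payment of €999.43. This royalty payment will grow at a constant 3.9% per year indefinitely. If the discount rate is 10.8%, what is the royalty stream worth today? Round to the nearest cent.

€15049.39

D₁ = D₀ × (1 + g) = €999.43 × 1.039 = €1,038.4078
Growing perpetuity: P = D₁ / (r − g) = €1,038.4078 / (0.108 − 0.039) = €15,049.39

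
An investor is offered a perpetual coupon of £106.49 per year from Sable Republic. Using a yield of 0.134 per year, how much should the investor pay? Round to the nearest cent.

Level perpetuity: PV = C / r = £106.49 / 0.134 = £794.70

£794.70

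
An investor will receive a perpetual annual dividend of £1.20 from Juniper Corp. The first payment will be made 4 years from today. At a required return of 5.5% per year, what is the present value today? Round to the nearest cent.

£18.58

Value at end of year 3: C / r = £1.20 / 0.055 = £21.8182
Discount to today: PV = £21.8182 / (1 + 0.055)^3 = £21.8182 / 1.174241 = £18.58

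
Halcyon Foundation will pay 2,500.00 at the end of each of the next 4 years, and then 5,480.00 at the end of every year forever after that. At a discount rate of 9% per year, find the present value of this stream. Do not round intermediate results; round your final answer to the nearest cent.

51234.52

PV of 4-year annuity: 2,500.00 × [1 − (1+0.09)^−4] / 0.09 = 8099.29969
Perpetuity value at year 4: 5,480.00 / 0.09 = 60888.88889
PV of perpetuity: 60888.88889 / (1+0.09)^4 = 43135.22396
Total PV = 8099.29969 + 43135.22396 = 51234.52366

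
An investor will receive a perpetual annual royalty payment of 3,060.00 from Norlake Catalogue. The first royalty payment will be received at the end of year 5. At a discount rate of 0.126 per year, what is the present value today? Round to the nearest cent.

15107.66

Value at end of year 4: C / r = 3,060.00 / 0.126 = 24,285.7143
Discount to today: PV = 24,285.7143 / (1 + 0.126)^4 = 24,285.7143 / 1.607510 = 15,107.66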